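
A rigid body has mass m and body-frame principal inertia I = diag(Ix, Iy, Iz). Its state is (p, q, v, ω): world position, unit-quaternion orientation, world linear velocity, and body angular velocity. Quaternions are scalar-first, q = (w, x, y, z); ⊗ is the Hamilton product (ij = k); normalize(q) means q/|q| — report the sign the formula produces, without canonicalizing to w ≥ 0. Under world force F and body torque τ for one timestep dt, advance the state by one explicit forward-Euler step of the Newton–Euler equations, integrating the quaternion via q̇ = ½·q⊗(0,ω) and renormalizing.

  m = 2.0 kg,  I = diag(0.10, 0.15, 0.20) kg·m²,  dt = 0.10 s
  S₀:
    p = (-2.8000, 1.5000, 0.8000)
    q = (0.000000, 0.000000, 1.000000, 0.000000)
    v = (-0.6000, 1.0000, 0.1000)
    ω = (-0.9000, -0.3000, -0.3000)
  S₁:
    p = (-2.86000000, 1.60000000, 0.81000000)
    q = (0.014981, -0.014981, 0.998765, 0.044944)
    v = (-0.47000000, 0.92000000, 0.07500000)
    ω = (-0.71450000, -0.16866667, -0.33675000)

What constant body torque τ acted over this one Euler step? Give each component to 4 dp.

τ = (0.1900, 0.1700, -0.0600)

Δω = ω₁−ω₀ = (0.18550000, 0.13133333, -0.03675000)
precession coupling = (0.0045, -0.0270, 0.0135)
applied torque τ = (0.1900, 0.1700, -0.0600)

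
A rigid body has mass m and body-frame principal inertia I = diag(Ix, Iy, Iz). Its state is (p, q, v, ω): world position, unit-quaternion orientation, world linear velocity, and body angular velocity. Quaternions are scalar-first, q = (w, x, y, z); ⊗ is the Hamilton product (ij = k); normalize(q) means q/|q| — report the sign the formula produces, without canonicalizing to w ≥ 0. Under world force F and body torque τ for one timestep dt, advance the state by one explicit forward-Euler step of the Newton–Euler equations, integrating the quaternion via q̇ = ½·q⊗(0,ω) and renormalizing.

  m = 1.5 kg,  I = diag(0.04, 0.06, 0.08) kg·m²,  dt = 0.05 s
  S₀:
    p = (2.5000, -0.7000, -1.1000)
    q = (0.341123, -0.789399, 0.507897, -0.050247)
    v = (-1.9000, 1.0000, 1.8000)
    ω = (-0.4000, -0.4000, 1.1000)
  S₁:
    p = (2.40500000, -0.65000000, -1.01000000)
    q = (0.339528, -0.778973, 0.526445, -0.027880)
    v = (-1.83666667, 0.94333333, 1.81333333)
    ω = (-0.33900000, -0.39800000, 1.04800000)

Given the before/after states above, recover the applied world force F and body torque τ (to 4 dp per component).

F = (1.9000, -1.7000, 0.4000)
τ = (0.0400, 0.0200, -0.0800)

ω₁ − ω₀ = (0.06100000, 0.00200000, -0.05200000)
precession coupling = (-0.0088, 0.0176, 0.0032)
applied torque τ = (0.0400, 0.0200, -0.0800)
Δv = v₁−v₀ = (0.06333333, -0.05666667, 0.01333333)
m·(v₁−v₀)/dt = (1.9000, -1.7000, 0.4000)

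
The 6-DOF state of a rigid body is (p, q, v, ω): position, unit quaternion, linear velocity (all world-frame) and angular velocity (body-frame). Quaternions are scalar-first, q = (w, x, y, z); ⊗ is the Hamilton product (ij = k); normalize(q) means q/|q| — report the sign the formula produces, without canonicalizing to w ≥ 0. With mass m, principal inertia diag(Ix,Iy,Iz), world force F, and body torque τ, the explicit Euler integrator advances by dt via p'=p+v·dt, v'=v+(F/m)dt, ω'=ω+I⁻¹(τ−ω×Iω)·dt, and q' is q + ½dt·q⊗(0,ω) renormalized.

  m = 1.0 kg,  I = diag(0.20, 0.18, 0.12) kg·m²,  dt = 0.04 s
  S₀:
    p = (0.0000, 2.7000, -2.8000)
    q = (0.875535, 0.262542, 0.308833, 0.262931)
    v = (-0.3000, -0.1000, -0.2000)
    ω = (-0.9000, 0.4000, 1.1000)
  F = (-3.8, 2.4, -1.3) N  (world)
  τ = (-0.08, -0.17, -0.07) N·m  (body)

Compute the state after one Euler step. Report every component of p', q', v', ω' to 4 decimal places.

p' = (-0.0120, 2.6960, -2.8080)
q' = (0.8716, 0.2514, 0.3052, 0.2897)
v' = (-0.4520, -0.0040, -0.2520)
ω' = (-0.9107, 0.3798, 1.0743)

p + v·dt = (-0.0120, 2.6960, -2.8080)
v' = v + a·dt = (-0.4520, -0.0040, -0.2520)
gyro term ω×Iω = (-0.0264, -0.0792, 0.0072)
(τ − ω×Iω)/I = (-0.2680, -0.5044, -0.6433)
ω + α·dt = (-0.9107, 0.3798, 1.0743)
2q̇ = q⊗(0,ω) = (-0.1764695, -0.5534376, -0.1752201, 1.3460550)
updated quaternion q' = (0.8716, 0.2514, 0.3052, 0.2897)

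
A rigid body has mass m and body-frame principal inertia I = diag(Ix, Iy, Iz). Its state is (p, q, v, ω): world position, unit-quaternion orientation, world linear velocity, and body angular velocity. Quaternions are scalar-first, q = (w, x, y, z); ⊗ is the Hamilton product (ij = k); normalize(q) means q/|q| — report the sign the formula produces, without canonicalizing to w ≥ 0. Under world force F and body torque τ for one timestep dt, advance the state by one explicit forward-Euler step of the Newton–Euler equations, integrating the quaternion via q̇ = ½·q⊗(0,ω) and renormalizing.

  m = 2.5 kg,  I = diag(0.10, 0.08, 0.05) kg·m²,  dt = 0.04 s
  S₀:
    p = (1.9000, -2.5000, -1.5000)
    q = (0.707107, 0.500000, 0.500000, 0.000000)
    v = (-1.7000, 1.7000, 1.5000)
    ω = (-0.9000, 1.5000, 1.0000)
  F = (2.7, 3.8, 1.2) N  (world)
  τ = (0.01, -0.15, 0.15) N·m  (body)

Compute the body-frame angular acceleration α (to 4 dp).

α = (0.5500, -1.3125, 2.4600)

precession coupling ω×(Iω) = (-0.0450, -0.0450, 0.0270)
angular accel α = (0.5500, -1.3125, 2.4600)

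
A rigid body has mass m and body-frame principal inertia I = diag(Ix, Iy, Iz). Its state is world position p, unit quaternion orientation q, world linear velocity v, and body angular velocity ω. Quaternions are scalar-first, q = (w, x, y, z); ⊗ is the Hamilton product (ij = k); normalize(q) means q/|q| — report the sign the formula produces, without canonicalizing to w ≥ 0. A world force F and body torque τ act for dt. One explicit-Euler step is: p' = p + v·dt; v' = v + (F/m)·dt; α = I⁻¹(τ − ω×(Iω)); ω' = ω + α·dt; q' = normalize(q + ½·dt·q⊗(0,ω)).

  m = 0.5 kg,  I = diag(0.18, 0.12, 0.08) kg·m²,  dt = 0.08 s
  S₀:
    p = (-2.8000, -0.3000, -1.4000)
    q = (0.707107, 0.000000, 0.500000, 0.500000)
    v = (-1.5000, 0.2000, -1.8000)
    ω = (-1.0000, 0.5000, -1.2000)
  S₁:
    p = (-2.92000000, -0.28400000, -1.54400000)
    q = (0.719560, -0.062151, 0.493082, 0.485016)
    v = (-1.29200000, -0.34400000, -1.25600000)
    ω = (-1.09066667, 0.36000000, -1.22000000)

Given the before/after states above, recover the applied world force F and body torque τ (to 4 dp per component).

velocity change Δv = (0.20800000, -0.54400000, 0.54400000)
applied force F = (1.3000, -3.4000, 3.4000)
Δω = ω₁−ω₀ = (-0.09066667, -0.14000000, -0.02000000)
ω₀×(Iω₀) = (0.0240, 0.1200, 0.0300)
I·α + gyro = (-0.1800, -0.0900, 0.0100)

F = (1.3000, -3.4000, 3.4000)
τ = (-0.1800, -0.0900, 0.0100)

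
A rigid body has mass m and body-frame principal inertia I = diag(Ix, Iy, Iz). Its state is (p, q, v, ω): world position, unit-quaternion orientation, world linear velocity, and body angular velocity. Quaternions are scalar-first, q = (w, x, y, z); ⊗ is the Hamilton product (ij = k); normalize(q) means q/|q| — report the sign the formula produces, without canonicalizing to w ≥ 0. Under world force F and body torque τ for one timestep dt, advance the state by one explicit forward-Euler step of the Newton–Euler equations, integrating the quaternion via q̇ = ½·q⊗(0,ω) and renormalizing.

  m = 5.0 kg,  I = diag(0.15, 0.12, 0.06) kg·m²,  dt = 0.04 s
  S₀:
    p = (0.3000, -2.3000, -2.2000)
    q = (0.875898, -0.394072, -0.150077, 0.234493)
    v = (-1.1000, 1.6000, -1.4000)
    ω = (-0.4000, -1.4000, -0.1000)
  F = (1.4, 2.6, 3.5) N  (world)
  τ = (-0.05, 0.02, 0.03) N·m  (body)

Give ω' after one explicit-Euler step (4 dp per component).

ω×(Iω) gyroscopic = (-0.0084, 0.0036, -0.0168)
angular accel α = (-0.2773, 0.1367, 0.7800)
new body rate ω' = (-0.4111, -1.3945, -0.0688)

ω' = (-0.4111, -1.3945, -0.0688)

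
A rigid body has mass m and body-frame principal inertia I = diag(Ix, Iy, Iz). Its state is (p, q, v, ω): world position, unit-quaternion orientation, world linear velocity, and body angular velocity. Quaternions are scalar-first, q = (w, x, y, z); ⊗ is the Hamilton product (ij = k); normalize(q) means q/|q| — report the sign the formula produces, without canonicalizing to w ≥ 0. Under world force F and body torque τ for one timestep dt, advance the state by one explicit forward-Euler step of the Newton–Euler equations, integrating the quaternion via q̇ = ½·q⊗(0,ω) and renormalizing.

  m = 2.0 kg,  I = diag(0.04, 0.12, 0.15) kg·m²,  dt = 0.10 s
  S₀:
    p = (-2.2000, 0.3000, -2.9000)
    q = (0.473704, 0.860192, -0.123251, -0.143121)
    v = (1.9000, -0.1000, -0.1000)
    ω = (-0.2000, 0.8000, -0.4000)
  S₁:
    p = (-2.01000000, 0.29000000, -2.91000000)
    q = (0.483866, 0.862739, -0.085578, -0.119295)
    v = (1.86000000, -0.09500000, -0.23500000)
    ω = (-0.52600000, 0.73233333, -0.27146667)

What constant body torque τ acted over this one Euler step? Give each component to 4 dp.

τ = (-0.1400, -0.0900, 0.1800)

ω₁ − ω₀ = (-0.32600000, -0.06766667, 0.12853333)
I·α + gyro = (-0.1400, -0.0900, 0.1800)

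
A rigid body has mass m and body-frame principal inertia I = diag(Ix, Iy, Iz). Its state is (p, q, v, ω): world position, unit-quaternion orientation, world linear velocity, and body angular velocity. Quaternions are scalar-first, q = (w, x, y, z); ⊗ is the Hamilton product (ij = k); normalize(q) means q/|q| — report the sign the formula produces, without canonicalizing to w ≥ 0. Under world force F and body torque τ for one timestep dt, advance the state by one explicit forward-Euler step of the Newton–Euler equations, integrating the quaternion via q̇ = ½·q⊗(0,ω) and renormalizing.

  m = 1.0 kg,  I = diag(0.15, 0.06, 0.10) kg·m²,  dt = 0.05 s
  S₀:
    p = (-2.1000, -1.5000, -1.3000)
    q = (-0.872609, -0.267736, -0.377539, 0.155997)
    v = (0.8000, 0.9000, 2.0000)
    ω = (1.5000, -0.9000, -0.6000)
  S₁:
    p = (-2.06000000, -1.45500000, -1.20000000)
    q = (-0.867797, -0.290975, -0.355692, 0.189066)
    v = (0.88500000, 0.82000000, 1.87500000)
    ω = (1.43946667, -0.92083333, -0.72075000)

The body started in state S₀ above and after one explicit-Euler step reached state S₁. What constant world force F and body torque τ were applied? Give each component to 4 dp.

F = (1.7000, -1.6000, -2.5000)
τ = (-0.1600, -0.0700, -0.1200)

v₁ − v₀ = (0.08500000, -0.08000000, -0.12500000)
F = m·Δv/dt = (1.7000, -1.6000, -2.5000)
ω₁ − ω₀ = (-0.06053333, -0.02083333, -0.12075000)
I·α + gyro = (-0.1600, -0.0700, -0.1200)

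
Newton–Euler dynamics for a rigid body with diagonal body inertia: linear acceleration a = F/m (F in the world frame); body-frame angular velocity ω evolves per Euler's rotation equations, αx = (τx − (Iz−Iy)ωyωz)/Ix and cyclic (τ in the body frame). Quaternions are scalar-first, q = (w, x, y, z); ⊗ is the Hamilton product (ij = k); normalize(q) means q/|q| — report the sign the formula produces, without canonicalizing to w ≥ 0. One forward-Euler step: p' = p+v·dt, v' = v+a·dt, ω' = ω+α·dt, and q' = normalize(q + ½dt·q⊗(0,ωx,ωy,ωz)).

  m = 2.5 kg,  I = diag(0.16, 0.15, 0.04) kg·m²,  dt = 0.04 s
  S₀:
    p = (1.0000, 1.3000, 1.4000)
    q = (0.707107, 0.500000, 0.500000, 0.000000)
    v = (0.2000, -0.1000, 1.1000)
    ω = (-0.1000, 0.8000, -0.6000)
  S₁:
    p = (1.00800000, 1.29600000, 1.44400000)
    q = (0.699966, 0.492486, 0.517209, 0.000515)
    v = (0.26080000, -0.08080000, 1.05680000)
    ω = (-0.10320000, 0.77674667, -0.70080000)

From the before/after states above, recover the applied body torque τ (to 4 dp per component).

τ = (0.0400, -0.0800, -0.1000)

rate change Δω = (-0.00320000, -0.02325333, -0.10080000)
applied torque τ = (0.0400, -0.0800, -0.1000)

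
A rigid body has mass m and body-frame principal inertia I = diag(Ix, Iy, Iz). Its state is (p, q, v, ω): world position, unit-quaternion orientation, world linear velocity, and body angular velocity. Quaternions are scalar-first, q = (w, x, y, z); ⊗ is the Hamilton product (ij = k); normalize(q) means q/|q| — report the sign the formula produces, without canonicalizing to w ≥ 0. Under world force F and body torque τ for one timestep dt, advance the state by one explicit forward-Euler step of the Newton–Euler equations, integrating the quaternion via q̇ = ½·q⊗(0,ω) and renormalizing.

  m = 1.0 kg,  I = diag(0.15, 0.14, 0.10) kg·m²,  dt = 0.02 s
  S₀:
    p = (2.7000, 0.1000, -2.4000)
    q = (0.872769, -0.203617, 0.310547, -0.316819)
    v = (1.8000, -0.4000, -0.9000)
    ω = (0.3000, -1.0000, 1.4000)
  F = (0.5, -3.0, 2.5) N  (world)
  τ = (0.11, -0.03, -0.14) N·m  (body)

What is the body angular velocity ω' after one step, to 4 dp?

(τ − ω×Iω)/I = (0.3600, -0.3643, -1.4300)
ω + α·dt = (0.3072, -1.0073, 1.3714)

ω' = (0.3072, -1.0073, 1.3714)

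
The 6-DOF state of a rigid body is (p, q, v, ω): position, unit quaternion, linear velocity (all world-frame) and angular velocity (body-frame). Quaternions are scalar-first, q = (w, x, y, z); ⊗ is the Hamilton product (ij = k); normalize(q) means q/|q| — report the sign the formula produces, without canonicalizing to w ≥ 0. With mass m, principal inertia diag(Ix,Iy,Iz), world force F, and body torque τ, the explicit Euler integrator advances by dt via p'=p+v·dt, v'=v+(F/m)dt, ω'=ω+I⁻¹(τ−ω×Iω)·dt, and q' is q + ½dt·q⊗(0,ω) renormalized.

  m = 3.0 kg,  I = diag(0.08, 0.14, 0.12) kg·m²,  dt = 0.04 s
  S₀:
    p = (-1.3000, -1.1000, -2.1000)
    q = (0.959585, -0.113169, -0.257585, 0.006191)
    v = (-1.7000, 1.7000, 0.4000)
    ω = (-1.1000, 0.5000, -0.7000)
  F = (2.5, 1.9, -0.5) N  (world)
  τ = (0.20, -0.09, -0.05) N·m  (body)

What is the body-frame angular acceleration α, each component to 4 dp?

gyro term ω×Iω = (0.0070, -0.0308, -0.0330)
α = I⁻¹(τ − ω×Iω) = (2.4125, -0.4229, -0.1417)

α = (2.4125, -0.4229, -0.1417)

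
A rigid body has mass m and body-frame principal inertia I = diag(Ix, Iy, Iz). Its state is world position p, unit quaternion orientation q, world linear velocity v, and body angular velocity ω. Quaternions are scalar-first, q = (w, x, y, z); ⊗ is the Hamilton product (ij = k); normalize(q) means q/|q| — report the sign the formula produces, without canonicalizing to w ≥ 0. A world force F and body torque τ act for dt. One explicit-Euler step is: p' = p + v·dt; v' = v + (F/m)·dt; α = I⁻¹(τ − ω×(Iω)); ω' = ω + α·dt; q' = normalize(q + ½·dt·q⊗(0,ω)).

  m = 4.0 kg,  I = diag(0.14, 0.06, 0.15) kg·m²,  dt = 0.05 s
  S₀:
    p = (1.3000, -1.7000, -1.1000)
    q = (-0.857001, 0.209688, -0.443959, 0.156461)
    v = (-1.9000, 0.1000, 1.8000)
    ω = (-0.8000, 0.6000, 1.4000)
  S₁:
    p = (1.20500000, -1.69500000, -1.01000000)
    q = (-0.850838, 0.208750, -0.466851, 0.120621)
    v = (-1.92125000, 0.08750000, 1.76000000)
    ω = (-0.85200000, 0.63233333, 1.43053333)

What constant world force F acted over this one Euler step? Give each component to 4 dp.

F = (-1.7000, -1.0000, -3.2000)

v₁ − v₀ = (-0.02125000, -0.01250000, -0.04000000)
F = m·Δv/dt = (-1.7000, -1.0000, -3.2000)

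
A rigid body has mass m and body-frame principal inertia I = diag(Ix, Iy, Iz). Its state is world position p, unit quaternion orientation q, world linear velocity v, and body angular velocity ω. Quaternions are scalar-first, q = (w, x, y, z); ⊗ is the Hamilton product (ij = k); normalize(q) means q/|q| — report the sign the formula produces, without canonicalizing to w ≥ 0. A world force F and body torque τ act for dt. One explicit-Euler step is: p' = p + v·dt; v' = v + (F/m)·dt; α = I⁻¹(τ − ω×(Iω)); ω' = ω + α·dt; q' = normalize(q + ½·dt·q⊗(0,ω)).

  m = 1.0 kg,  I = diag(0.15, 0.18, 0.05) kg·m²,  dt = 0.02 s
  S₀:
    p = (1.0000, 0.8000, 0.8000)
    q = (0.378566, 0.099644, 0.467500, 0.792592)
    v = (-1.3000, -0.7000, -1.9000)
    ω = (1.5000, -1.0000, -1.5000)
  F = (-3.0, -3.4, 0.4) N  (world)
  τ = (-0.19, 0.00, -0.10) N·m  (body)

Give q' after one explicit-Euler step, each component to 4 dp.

q' = (0.3935, 0.1062, 0.4770, 0.7787)

2q̇ = q⊗(0,ω) = (1.5069220, 0.6591910, 0.9597880, -1.3687430)
q' = normalize(q + ½dt·q⊗(0,ω)) = (0.3935, 0.1062, 0.4770, 0.7787)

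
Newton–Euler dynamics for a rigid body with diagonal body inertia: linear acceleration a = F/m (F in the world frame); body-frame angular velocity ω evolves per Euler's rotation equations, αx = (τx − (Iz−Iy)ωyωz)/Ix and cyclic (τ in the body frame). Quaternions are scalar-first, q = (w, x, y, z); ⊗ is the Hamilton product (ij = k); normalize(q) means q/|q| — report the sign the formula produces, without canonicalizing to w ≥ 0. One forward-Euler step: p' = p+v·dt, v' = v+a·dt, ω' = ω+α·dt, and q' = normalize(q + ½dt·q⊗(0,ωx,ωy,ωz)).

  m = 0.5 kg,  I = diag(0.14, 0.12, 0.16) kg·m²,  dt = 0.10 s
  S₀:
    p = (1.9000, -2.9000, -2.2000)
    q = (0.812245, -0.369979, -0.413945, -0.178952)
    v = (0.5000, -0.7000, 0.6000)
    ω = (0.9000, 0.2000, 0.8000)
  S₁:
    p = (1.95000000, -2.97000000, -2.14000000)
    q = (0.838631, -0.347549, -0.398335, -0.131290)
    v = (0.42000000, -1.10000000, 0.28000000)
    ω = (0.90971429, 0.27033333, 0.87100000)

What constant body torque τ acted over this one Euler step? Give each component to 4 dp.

τ = (0.0200, 0.0700, 0.1100)

Δω = ω₁−ω₀ = (0.00971429, 0.07033333, 0.07100000)
applied torque τ = (0.0200, 0.0700, 0.1100)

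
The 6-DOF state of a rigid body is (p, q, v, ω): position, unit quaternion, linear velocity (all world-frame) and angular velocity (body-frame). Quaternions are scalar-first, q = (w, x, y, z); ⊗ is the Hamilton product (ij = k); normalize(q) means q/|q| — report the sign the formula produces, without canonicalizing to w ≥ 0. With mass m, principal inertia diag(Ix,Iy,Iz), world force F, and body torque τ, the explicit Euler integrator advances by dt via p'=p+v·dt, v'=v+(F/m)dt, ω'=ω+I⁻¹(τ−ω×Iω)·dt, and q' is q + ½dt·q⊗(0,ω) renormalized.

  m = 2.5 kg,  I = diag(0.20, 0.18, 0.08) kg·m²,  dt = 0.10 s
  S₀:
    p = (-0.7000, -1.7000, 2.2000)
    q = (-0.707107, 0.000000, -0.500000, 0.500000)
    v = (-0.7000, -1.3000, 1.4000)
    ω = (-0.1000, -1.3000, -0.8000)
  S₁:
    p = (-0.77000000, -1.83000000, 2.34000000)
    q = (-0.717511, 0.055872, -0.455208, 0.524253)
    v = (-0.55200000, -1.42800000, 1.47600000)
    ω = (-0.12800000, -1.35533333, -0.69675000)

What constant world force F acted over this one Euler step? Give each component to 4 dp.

velocity change Δv = (0.14800000, -0.12800000, 0.07600000)
m·(v₁−v₀)/dt = (3.7000, -3.2000, 1.9000)

F = (3.7000, -3.2000, 1.9000)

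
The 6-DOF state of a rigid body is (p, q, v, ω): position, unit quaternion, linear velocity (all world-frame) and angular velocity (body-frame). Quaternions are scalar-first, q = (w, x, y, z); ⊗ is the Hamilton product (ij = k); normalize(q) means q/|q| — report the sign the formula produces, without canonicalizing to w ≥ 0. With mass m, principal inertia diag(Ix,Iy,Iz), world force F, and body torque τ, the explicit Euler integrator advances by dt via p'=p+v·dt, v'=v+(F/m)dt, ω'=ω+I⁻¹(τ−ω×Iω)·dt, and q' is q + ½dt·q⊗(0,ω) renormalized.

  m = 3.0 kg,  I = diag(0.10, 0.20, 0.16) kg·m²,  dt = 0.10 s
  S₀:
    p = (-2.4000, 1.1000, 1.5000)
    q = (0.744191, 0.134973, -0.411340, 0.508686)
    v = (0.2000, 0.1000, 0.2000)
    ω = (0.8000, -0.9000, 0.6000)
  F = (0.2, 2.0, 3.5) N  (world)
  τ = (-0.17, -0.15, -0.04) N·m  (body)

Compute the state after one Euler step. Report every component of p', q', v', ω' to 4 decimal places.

p' = (-2.3800, 1.1100, 1.5200)
q' = (0.7034, 0.1749, -0.4276, 0.5402)
v' = (0.2067, 0.1667, 0.3167)
ω' = (0.6084, -0.9606, 0.6200)

ω×(Iω) gyroscopic = (0.0216, -0.0288, -0.0720)
angular accel α = (-1.9160, -0.6060, 0.2000)
ω + α·dt = (0.6084, -0.9606, 0.6200)
Hamilton product q⊗(0,ω) = (-0.7833960, 0.8063662, -0.3438069, 0.6541109)
q' = normalize(q + ½dt·q⊗(0,ω)) = (0.7034, 0.1749, -0.4276, 0.5402)
linear accel F/m = (0.0667, 0.6667, 1.1667)
new position p' = (-2.3800, 1.1100, 1.5200)
new velocity v' = (0.2067, 0.1667, 0.3167)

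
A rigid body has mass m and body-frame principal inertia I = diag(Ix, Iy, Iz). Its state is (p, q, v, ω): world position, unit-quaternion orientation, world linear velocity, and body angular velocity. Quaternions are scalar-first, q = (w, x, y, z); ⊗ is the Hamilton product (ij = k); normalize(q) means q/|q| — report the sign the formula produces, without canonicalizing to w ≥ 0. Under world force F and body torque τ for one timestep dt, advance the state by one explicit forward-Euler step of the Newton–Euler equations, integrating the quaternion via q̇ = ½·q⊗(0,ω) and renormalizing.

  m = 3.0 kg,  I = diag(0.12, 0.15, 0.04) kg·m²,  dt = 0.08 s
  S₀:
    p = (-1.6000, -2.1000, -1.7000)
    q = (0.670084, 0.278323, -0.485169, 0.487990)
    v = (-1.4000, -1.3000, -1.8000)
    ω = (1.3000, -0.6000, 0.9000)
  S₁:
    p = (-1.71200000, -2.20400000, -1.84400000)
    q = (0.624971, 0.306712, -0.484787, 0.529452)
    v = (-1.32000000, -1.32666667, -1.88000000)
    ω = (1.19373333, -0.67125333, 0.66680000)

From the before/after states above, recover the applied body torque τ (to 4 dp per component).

τ = (-0.1000, -0.0400, -0.1400)

ω₁ − ω₀ = (-0.10626667, -0.07125333, -0.23320000)
τ = I·(Δω/dt) + ω₀×(Iω₀) = (-0.1000, -0.0400, -0.1400)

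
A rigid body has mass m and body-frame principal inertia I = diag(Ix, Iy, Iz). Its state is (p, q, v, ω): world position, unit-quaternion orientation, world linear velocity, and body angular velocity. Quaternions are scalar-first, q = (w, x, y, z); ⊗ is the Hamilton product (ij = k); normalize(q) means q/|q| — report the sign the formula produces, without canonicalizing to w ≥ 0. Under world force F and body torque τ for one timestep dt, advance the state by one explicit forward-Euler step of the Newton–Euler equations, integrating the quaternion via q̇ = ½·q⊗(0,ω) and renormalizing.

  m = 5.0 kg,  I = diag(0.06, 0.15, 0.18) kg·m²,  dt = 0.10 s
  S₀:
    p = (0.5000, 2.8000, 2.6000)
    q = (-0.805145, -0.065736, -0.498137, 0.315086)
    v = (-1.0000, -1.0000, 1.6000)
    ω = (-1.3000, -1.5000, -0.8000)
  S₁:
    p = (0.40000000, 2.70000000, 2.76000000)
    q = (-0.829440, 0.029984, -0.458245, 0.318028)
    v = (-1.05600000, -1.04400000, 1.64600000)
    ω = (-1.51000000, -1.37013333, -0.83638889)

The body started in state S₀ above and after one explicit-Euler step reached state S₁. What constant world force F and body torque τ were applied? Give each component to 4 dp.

F = (-2.8000, -2.2000, 2.3000)
τ = (-0.0900, 0.0700, 0.1100)

ω₁ − ω₀ = (-0.21000000, 0.12986667, -0.03638889)
precession coupling = (0.0360, -0.1248, 0.1755)
τ = I·(Δω/dt) + ω₀×(Iω₀) = (-0.0900, 0.0700, 0.1100)
v₁ − v₀ = (-0.05600000, -0.04400000, 0.04600000)
F = m·Δv/dt = (-2.8000, -2.2000, 2.3000)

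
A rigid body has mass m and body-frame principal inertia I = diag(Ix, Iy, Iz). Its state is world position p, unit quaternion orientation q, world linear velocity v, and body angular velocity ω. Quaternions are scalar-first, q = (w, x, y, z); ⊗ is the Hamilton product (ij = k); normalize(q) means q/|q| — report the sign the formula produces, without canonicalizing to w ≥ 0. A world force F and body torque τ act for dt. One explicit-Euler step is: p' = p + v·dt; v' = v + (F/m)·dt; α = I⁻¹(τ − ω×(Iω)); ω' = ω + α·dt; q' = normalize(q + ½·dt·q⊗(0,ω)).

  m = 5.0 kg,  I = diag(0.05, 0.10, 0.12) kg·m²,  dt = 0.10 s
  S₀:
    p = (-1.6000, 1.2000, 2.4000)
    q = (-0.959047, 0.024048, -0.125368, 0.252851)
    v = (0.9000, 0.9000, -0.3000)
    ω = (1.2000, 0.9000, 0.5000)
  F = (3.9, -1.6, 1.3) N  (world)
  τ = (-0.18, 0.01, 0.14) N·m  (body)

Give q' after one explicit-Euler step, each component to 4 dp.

Hamilton product q⊗(0,ω) = (-0.0424519, -1.4411063, -0.5717451, -0.3074387)
q + ½dt·q⊗(0,ω), renormalized = (-0.9582, -0.0479, -0.1535, 0.2367)

q' = (-0.9582, -0.0479, -0.1535, 0.2367)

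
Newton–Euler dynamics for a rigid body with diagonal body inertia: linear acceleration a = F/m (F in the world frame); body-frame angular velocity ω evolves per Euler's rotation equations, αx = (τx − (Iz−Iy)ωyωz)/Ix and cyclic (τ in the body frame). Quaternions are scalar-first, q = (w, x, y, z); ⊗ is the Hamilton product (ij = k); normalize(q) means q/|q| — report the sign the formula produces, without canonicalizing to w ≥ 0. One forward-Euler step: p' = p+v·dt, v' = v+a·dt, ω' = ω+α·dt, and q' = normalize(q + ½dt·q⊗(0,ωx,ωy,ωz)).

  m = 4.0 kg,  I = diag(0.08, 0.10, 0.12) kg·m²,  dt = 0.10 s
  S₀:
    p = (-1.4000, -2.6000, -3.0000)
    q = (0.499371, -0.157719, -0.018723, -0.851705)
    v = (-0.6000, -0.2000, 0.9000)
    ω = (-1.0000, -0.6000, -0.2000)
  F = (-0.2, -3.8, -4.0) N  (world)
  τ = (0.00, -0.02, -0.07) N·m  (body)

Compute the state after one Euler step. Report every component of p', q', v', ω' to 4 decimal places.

p' = (-1.4600, -2.6200, -2.9100)
q' = (0.4816, -0.2077, 0.0073, -0.8514)
v' = (-0.6050, -0.2950, 0.8000)
ω' = (-1.0030, -0.6120, -0.2683)

p' = p + v·dt = (-1.4600, -2.6200, -2.9100)
v' = v + a·dt = (-0.6050, -0.2950, 0.8000)
gyro term ω×Iω = (0.0024, -0.0080, 0.0120)
(τ − ω×Iω)/I = (-0.0300, -0.1200, -0.6833)
new body rate ω' = (-1.0030, -0.6120, -0.2683)
2q̇ = q⊗(0,ω) = (-0.3392938, -1.0066494, 0.5205386, -0.0239658)
updated quaternion q' = (0.4816, -0.2077, 0.0073, -0.8514)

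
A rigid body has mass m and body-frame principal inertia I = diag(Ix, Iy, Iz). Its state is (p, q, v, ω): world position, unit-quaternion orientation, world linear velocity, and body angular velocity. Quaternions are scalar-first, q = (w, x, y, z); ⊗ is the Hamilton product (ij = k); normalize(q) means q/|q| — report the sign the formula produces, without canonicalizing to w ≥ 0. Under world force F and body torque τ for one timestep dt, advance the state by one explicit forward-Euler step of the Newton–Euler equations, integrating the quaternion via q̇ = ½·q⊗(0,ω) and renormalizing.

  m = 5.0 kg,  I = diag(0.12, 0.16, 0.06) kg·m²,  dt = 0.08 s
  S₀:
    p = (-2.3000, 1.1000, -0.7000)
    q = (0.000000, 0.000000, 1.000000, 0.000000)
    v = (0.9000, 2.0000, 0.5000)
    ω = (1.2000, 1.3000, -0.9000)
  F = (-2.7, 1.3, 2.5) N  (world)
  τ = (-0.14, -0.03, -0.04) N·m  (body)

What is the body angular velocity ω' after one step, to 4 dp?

precession coupling ω×(Iω) = (0.1170, -0.0648, 0.0624)
angular accel α = (-2.1417, 0.2175, -1.7067)
ω' = ω + α·dt = (1.0287, 1.3174, -1.0365)

ω' = (1.0287, 1.3174, -1.0365)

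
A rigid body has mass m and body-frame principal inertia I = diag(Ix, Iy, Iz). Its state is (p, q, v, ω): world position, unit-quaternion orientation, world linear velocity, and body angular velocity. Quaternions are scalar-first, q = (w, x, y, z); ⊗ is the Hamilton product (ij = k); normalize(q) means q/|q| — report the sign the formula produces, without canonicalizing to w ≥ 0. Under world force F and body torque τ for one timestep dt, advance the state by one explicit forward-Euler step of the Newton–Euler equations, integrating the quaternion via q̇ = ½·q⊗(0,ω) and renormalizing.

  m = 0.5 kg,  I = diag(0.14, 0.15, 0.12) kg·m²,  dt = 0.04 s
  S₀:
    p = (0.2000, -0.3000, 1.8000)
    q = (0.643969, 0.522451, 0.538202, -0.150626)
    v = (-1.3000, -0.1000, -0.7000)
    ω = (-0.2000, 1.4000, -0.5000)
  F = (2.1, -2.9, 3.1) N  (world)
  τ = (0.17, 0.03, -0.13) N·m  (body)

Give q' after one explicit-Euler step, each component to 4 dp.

q⊗(0,ω) = (-0.7243056, -0.1870184, 1.1929073, 0.5170873)
updated quaternion q' = (0.6292, 0.5185, 0.5618, -0.1402)

q' = (0.6292, 0.5185, 0.5618, -0.1402)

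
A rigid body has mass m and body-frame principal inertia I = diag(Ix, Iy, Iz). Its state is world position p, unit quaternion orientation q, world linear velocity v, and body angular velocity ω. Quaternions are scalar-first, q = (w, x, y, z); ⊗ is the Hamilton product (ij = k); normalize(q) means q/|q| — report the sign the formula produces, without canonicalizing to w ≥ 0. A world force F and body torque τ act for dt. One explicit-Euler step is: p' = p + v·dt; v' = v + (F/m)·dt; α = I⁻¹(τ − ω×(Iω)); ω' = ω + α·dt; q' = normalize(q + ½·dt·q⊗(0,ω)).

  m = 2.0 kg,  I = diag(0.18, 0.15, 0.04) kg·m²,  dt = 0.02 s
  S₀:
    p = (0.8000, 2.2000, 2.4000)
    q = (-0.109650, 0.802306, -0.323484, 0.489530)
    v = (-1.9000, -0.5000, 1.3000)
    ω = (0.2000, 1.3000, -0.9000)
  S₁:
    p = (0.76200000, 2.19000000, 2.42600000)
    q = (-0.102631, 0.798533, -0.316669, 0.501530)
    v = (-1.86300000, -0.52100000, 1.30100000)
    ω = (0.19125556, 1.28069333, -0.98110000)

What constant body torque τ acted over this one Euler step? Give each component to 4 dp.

τ = (0.0500, -0.1700, -0.1700)

ω₁ − ω₀ = (-0.00874444, -0.01930667, -0.08110000)
applied torque τ = (0.0500, -0.1700, -0.1700)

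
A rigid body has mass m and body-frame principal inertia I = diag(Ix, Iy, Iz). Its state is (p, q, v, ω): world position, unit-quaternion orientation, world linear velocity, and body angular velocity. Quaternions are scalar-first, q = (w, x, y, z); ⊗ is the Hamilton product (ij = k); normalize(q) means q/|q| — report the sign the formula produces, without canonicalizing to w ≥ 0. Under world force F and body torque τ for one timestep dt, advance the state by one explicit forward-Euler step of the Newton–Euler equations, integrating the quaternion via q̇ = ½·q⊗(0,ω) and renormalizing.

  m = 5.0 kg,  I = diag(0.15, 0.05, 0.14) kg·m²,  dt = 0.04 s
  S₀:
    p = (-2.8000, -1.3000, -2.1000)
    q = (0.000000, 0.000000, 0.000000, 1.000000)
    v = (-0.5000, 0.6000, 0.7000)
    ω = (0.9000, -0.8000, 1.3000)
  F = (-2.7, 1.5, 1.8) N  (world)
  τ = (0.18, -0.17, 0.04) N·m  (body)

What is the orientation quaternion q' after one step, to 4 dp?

q' = (-0.0260, 0.0160, 0.0180, 0.9994)

2q̇ = q⊗(0,ω) = (-1.3000000, 0.8000000, 0.9000000, 0.0000000)
updated quaternion q' = (-0.0260, 0.0160, 0.0180, 0.9994)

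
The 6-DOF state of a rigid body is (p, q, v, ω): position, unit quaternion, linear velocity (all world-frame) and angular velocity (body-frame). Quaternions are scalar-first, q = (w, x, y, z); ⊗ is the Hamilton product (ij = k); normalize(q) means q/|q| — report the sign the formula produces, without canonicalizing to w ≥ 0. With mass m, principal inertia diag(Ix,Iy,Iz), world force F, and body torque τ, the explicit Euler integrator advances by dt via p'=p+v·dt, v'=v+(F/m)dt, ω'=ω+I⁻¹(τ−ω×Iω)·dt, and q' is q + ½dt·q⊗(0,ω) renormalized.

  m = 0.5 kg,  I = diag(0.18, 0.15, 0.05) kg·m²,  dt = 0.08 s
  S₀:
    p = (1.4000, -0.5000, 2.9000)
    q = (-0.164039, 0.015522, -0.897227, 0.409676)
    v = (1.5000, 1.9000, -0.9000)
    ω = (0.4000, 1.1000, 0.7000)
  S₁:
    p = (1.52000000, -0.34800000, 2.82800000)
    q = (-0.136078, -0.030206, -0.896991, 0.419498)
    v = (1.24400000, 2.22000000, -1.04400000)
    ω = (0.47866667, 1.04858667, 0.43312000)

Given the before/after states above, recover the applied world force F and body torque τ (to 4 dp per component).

F = (-1.6000, 2.0000, -0.9000)
τ = (0.1000, -0.0600, -0.1800)

v₁ − v₀ = (-0.25600000, 0.32000000, -0.14400000)
F = m·Δv/dt = (-1.6000, 2.0000, -0.9000)
Δω = ω₁−ω₀ = (0.07866667, -0.05141333, -0.26688000)
precession coupling = (-0.0770, 0.0364, -0.0132)
I·α + gyro = (0.1000, -0.0600, -0.1800)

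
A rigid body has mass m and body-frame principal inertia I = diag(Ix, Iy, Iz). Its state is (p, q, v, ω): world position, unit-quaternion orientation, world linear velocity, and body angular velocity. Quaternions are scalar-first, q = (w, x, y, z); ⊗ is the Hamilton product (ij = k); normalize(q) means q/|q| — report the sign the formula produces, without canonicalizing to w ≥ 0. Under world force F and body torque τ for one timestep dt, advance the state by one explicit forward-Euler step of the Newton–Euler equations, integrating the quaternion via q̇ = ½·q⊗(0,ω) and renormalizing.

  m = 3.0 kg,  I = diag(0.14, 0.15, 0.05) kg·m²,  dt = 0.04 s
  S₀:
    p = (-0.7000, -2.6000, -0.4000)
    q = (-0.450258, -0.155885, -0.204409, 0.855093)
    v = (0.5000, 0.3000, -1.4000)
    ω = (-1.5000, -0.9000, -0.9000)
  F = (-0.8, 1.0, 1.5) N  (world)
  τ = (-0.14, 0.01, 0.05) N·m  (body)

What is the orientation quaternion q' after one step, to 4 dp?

q⊗(0,ω) = (0.3517881, 1.6289388, -1.0177038, 0.2389152)
q' = normalize(q + ½dt·q⊗(0,ω)) = (-0.4429, -0.1232, -0.2246, 0.8592)

q' = (-0.4429, -0.1232, -0.2246, 0.8592)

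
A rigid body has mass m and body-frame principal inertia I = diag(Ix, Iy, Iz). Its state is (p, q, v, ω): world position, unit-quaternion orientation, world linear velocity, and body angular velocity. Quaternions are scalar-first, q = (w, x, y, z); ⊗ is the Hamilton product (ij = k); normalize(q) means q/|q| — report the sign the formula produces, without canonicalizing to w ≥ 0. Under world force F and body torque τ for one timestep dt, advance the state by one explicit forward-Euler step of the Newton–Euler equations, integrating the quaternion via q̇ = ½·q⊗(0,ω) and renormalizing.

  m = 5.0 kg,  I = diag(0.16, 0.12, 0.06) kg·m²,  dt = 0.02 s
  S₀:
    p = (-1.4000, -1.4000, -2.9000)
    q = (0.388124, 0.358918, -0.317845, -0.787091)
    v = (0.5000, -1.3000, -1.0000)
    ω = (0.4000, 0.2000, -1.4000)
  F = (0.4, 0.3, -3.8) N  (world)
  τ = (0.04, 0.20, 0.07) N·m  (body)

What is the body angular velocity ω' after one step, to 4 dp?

ω' = (0.4029, 0.2427, -1.3756)

precession coupling ω×(Iω) = (0.0168, -0.0560, -0.0032)
(τ − ω×Iω)/I = (0.1450, 2.1333, 1.2200)
ω + α·dt = (0.4029, 0.2427, -1.3756)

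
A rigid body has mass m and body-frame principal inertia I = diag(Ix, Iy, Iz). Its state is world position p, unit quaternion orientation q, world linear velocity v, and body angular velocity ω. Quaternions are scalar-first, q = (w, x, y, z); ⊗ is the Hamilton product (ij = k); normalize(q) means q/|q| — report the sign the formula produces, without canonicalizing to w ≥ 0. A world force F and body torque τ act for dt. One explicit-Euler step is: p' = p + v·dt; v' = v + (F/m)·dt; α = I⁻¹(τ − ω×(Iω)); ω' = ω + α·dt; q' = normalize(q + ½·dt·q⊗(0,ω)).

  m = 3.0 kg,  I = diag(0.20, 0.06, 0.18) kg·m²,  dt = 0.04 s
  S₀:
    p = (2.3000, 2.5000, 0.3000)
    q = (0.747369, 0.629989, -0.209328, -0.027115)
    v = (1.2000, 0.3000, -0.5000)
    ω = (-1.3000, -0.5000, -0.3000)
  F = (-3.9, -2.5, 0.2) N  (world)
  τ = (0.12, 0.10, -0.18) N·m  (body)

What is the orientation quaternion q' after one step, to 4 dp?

q' = (0.7612, 0.6113, -0.2122, -0.0433)

2q̇ = q⊗(0,ω) = (0.7061872, -0.9223388, -0.1494383, -0.8113316)
updated quaternion q' = (0.7612, 0.6113, -0.2122, -0.0433)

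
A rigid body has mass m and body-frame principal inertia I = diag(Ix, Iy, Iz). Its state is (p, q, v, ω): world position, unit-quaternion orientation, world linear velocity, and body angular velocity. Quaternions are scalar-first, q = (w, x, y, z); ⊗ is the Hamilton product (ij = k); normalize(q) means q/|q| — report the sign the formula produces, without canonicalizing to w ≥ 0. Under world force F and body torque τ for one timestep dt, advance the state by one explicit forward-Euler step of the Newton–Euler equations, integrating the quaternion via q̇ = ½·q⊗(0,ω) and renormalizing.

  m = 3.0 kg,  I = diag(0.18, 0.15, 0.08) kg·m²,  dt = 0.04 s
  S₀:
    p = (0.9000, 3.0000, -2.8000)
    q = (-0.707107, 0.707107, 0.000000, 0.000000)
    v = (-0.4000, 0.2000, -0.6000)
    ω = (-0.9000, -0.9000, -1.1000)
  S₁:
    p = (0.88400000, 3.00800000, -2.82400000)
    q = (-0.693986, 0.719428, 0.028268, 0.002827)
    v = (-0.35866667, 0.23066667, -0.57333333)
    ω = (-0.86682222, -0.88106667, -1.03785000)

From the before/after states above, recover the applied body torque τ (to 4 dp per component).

Δω = ω₁−ω₀ = (0.03317778, 0.01893333, 0.06215000)
I·α + gyro = (0.0800, 0.1700, 0.1000)

τ = (0.0800, 0.1700, 0.1000)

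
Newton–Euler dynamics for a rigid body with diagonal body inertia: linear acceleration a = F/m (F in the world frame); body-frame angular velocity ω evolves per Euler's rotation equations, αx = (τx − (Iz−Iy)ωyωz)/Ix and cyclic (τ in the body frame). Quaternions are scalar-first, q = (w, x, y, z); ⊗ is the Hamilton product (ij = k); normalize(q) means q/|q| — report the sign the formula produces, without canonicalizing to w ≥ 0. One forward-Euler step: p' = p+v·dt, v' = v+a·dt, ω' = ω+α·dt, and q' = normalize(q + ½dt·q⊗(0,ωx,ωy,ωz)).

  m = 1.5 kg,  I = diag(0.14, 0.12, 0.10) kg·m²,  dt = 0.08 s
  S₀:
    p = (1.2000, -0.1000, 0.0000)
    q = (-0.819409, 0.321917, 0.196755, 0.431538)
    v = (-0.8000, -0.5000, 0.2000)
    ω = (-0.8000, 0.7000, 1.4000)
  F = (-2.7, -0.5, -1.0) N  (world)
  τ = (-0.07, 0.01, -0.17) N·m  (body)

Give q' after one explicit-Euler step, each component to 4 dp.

q' = (-0.8367, 0.3462, 0.1416, 0.4000)

2q̇ = q⊗(0,ω) = (-0.4843481, 0.6289076, -1.3695005, -0.7644267)
q' = normalize(q + ½dt·q⊗(0,ω)) = (-0.8367, 0.3462, 0.1416, 0.4000)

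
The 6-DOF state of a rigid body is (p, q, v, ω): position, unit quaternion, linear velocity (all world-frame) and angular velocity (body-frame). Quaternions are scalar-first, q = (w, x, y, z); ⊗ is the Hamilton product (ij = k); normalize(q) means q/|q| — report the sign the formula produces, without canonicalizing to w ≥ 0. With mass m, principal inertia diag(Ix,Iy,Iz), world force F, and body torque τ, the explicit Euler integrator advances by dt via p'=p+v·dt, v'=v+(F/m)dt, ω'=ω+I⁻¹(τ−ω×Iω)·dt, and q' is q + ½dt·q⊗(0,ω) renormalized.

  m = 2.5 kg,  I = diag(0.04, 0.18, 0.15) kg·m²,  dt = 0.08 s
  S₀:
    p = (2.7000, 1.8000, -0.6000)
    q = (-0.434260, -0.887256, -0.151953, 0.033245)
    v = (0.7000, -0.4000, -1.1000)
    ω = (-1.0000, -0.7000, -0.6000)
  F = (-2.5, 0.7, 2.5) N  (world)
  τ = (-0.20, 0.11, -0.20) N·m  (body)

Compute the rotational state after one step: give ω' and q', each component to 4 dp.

precession coupling ω×(Iω) = (-0.0126, -0.0660, 0.0980)
angular accel α = (-4.6850, 0.9778, -1.9867)
ω' = ω + α·dt = (-1.3748, -0.6218, -0.7589)
q⊗(0,ω) = (-0.9736761, 0.5487033, -0.2616166, 0.7296822)
q' = normalize(q + ½dt·q⊗(0,ω)) = (-0.4725, -0.8640, -0.1622, 0.0623)

ω' = (-1.3748, -0.6218, -0.7589)
q' = (-0.4725, -0.8640, -0.1622, 0.0623)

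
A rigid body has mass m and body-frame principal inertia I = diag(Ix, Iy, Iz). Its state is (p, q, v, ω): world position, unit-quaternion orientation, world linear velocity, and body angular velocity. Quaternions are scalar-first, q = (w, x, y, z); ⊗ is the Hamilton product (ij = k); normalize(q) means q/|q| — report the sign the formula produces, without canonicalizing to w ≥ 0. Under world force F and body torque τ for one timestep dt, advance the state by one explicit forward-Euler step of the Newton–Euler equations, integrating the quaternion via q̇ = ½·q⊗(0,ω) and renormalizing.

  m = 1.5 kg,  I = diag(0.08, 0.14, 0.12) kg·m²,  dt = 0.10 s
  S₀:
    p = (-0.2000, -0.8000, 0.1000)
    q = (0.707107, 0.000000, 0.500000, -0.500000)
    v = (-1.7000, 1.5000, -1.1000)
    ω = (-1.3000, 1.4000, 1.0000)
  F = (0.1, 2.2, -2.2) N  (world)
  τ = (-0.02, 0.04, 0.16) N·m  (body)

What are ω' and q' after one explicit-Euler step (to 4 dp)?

ω' = (-1.2900, 1.3914, 1.2243)
q' = (0.6931, 0.0140, 0.5786, -0.4297)

gyro term ω×Iω = (-0.0280, 0.0520, -0.1092)
α = I⁻¹(τ − ω×Iω) = (0.1000, -0.0857, 2.2433)
new body rate ω' = (-1.2900, 1.3914, 1.2243)
Hamilton product q⊗(0,ω) = (-0.2000000, 0.2807609, 1.6399498, 1.3571070)
q + ½dt·q⊗(0,ω), renormalized = (0.6931, 0.0140, 0.5786, -0.4297)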